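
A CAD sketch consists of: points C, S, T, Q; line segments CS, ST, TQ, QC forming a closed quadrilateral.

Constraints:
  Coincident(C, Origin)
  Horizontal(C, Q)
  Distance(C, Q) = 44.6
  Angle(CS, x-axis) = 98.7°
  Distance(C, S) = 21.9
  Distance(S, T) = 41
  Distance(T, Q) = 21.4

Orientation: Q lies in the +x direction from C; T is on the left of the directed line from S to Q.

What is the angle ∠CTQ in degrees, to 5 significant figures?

80.655°

C is at the origin; CQ is horizontal with |CQ| = 44.6 and Q in +x, so Q = (44.6, 0). CS runs at 98.7° with |CS| = 21.9, so S = (-3.3126, 21.648). T is determined by |ST| = 41.0 and |TQ| = 21.4 together: it lies at the intersection of circle(S, 41.0) and circle(Q, 21.4). With |SQ| = 52.576, the foot of the radical line on SQ is 37.919 from S and the perpendicular offset is √(41.0² − 37.919²) = 15.593. Taking the left-of-SQ solution: T = (37.663, 20.245).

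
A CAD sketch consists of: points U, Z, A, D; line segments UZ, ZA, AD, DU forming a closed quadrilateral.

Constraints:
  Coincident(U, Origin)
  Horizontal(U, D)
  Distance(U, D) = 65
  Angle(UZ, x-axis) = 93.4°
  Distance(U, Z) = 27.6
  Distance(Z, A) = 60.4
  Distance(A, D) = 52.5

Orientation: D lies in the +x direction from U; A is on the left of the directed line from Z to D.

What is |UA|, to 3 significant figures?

74.4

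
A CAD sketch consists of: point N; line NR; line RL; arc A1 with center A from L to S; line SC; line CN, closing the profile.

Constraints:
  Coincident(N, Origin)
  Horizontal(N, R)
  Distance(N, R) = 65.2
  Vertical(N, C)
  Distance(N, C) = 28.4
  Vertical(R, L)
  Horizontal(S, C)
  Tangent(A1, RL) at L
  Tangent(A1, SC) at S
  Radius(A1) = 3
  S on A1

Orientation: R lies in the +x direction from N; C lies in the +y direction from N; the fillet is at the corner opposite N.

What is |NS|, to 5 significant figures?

68.377

The virtual corner opposite N is at (65.200, 28.400). A1 meets RL tangentially, so AL is at right angles to RL and since A1 is tangent to SC there, AS ⟂ SC, with radius 3.0, so the center A sits 3.0 in from both sides at A = (62.200, 25.400). That places the tangent points at L = (65.200, 25.400) on RL and S = (62.200, 28.400) on SC. Then |NS| = |S − N| = 68.377.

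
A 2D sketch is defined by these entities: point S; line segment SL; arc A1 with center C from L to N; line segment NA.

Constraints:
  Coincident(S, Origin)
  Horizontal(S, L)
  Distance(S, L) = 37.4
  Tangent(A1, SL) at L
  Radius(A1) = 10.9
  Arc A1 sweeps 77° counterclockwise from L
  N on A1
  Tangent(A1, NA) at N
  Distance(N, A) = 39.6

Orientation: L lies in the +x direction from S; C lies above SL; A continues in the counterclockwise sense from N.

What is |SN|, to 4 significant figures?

48.76

S is at the origin; SL is horizontal with |SL| = 37.4 and L on the +x side, so L = (37.40, 0.000). A1 meets SL tangentially, so CL is at right angles to SL, so C = L + (0, 10.9) = (37.40, 10.90). On A1, L sits at bearing -90° from C; a 77° counterclockwise sweep puts N at bearing -13°, so N = C + 10.9·(cos -13°, sin -13°) = (48.02, 8.448). Then |SN| = |N − S| = 48.76.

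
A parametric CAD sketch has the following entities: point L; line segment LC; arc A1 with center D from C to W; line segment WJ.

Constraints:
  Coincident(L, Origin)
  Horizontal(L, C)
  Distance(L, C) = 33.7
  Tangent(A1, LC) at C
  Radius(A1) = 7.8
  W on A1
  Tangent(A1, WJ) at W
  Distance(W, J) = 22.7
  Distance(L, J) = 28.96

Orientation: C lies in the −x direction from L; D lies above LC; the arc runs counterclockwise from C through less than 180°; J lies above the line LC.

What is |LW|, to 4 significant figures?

27.14

Checks: |DW| = 7.800 ✓; ∠(DW, WJ) = 90.00° ✓; |WJ| = 22.70 ✓; |LJ| = 28.96 ✓.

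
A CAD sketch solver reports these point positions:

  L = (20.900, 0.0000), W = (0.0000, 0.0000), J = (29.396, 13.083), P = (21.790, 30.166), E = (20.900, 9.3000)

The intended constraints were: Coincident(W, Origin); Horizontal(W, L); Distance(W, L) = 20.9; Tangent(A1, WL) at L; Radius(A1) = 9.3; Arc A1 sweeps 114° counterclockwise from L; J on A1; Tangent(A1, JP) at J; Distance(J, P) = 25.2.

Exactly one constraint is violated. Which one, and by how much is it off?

Distance(J, P) = 25.2 — off by 6.50.

W = (0.00, 0.00) ✓; W.y = 0.00, L.y = 0.00 ✓; |WL| = 20.90 ✓; ∠(EL, LW) = 90.00° ✓; |EL| = 9.300 ✓; bearing(E→J) − bearing(E→L) = 114.0° ✓; |EJ| = 9.300 ✓; ∠(EJ, JP) = 90.00° ✓; |JP| = 18.70 ✗.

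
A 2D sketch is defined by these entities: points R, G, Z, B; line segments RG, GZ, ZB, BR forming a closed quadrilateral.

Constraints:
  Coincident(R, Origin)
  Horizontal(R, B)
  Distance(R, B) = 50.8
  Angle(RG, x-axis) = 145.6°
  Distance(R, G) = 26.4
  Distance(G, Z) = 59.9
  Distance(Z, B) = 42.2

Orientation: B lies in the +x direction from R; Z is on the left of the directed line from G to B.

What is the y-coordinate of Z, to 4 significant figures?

38.41

Checks: |GZ| = 59.90 ✓; |ZB| = 42.20 ✓.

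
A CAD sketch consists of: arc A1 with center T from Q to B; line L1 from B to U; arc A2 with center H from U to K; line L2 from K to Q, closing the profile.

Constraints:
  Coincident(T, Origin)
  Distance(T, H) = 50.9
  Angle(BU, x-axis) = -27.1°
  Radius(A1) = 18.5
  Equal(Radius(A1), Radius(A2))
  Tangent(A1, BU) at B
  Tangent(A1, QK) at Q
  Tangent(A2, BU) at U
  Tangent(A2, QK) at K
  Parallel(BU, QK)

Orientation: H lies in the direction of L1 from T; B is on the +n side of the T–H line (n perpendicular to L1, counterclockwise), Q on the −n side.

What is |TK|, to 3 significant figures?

54.2

The slot axis is L1's direction at -27.1°, so u = (cos -27.1°, sin -27.1°) = (0.890, -0.456) and n = (−sin -27.1°, cos -27.1°) = (0.456, 0.890). T is at the origin and H lies 50.9 along u from T, so H = 50.9·u = (45.3, -23.2). Tangency of A1 to both parallel lines with radius 18.5 puts B and Q at T ± 18.5·n: B = (8.43, 16.5), Q = (-8.43, -16.5). Equal radii place U and K the same way about H: U = H + 18.5·n = (53.7, -6.72), K = H − 18.5·n = (36.9, -39.7). Then |TK| = |K − T| = 54.2.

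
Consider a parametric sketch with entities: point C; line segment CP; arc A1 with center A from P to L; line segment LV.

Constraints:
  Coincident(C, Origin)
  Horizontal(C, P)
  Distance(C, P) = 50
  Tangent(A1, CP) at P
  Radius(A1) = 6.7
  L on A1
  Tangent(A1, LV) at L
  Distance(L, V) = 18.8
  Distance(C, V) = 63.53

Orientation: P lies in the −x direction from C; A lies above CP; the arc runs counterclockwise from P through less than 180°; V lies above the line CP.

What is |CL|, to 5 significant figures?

46.670

Checks: |AL| = 6.700 ✓; ∠(AL, LV) = 90.00° ✓; |LV| = 18.80 ✓; |CV| = 63.53 ✓.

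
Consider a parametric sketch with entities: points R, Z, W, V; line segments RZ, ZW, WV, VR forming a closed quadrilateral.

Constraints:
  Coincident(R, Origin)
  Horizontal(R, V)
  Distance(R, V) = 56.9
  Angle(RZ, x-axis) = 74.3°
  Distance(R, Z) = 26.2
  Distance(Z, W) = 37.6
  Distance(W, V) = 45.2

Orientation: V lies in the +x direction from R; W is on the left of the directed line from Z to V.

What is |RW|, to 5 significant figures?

58.578

Checks: |ZW| = 37.60 ✓; |WV| = 45.20 ✓.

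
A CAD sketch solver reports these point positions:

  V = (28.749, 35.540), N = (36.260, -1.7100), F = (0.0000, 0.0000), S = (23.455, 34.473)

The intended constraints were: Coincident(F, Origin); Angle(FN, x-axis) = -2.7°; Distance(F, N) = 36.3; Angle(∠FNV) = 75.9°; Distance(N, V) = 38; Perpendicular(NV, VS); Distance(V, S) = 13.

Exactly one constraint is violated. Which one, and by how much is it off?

Distance(V, S) = 13 — off by 7.60.

F = (0.00, 0.00) ✓; FN at -2.700° ✓; |FN| = 36.30 ✓; ∠FNV = 75.90° ✓; |NV| = 38.00 ✓; ∠(NV, VS) = 90.00° ✓; |VS| = 5.400 ✗.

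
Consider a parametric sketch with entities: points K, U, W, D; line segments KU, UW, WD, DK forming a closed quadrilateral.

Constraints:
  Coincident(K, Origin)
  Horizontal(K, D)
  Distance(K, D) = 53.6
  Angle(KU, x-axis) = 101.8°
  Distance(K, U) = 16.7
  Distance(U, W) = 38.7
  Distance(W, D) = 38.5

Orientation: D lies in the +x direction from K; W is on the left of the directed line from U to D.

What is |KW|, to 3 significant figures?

45.2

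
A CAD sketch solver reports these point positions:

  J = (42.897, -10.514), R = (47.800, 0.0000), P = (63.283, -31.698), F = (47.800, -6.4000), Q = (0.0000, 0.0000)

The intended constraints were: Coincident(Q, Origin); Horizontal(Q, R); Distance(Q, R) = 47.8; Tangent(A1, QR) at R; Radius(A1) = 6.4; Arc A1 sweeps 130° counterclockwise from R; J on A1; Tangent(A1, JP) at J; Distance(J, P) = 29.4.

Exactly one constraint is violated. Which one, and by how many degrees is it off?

Tangent(A1, JP) at J — off by 3.90°.

Q = (0.00, 0.00) ✓; Q.y = 0.00, R.y = 0.00 ✓; |QR| = 47.80 ✓; ∠(FR, RQ) = 90.00° ✓; |FR| = 6.400 ✓; bearing(F→J) − bearing(F→R) = 130.0° ✓; |FJ| = 6.400 ✓; ∠(FJ, JP) = 86.10° ✗; |JP| = 29.40 ✓.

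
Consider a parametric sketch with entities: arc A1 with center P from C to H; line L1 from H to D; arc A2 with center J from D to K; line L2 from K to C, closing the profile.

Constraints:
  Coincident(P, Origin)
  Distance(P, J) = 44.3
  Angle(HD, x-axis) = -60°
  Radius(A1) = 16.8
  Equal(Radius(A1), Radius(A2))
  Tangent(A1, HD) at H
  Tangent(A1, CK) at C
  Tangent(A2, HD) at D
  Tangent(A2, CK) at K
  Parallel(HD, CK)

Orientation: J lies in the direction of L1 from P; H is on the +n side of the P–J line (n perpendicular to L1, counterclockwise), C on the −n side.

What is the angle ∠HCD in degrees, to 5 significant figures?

52.821°

The slot axis is L1's direction at -60.0°, so u = (cos -60.0°, sin -60.0°) = (0.50000, -0.86603) and n = (−sin -60.0°, cos -60.0°) = (0.86603, 0.50000). P is at the origin and J lies 44.3 along u from P, so J = 44.3·u = (22.150, -38.365). Tangency of A1 to both parallel lines with radius 16.8 puts H and C at P ± 16.8·n: H = (14.549, 8.4000), C = (-14.549, -8.4000). Equal radii place D and K the same way about J: D = J + 16.8·n = (36.699, -29.965), K = J − 16.8·n = (7.6008, -46.765). Then cos ∠HCD = CH·CD / (|CH||CD|), giving 52.821°.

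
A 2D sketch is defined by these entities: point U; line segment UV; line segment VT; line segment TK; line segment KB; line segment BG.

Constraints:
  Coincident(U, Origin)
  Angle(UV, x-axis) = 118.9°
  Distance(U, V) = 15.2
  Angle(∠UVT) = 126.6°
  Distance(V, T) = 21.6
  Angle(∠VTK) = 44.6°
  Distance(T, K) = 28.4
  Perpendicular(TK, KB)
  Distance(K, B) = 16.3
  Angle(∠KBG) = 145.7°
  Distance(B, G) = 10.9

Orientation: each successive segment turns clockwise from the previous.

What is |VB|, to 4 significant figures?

13.07

∠VTK = 44.6° gives TK at -69.90° from the x-axis; with |TK| = 28.4, K = (11.37, 6.292). TK is perpendicular to KB, so KB runs at -159.9°; with |KB| = 16.3, B = (-3.936, 0.6903). Then |VB| = |B − V| = 13.07.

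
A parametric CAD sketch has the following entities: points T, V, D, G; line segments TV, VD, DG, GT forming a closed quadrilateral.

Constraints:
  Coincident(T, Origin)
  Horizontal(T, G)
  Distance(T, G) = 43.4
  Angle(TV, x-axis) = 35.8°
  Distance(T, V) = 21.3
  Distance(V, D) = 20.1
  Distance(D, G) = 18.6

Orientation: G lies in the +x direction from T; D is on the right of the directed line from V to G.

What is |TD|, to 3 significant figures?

26.4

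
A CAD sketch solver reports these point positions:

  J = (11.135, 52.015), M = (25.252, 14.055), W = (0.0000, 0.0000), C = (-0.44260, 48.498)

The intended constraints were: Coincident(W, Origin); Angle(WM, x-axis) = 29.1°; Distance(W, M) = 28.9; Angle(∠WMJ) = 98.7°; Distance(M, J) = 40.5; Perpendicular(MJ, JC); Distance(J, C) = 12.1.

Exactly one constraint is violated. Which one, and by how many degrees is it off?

Perpendicular(MJ, JC) — off by 3.50°.

W = (0.00, 0.00) ✓; WM at 29.10° ✓; |WM| = 28.90 ✓; ∠WMJ = 98.70° ✓; |MJ| = 40.50 ✓; ∠(MJ, JC) = 86.50° ✗; |JC| = 12.10 ✓.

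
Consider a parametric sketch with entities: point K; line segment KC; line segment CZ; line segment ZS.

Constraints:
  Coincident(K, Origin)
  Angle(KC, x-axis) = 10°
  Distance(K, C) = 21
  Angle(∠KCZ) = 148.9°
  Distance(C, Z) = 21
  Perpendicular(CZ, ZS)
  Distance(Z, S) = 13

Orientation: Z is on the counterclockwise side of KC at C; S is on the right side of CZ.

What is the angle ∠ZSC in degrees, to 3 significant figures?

58.2°

∠KCZ = 148.9°, so CZ runs at 10.0° + (180° − 148.9°) = 41.1° from the x-axis; with |CZ| = 21.0, Z = C + 21.0·(cos 41.1°, sin 41.1°) = (36.5, 17.5). CZ is perpendicular to ZS; with |ZS| = 13.0 on the right of CZ, S = Z + 13.0·(0.657, -0.754) = (45.1, 7.66). Then cos ∠ZSC = SZ·SC / (|SZ||SC|), giving 58.2°.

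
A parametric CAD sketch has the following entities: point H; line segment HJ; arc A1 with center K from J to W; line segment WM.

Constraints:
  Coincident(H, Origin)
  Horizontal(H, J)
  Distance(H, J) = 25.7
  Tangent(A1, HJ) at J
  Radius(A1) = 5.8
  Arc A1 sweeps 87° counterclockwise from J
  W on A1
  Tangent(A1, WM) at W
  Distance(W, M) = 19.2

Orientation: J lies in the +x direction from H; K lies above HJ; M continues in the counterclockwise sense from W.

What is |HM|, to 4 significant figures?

40.80

On A1, J sits at bearing -90° from K; an 87° counterclockwise sweep puts W at bearing -3°, so W = K + 5.8·(cos -3°, sin -3°) = (31.49, 5.496). Tangency of A1 to WM means the radius KW is perpendicular to WM, so WM runs along (−sin -3°, cos -3°); with |WM| = 19.2, M = (32.50, 24.67). Then |HM| = |M − H| = 40.80.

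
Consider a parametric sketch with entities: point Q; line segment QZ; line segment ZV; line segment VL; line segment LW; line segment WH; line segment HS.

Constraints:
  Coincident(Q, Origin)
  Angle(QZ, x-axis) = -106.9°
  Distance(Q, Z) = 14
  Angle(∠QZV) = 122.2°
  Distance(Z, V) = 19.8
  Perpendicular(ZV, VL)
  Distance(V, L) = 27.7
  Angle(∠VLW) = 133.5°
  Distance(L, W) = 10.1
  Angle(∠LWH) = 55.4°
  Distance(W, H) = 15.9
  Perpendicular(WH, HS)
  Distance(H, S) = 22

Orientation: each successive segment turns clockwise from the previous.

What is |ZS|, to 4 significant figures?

35.35

∠LWH = 55.4° gives WH at -65.80° from the x-axis; with |WH| = 15.9, H = (-18.73, 2.235). WH ⟂ HS, so HS runs at -155.8°; with |HS| = 22.0, S = (-38.79, -6.784). Then |ZS| = |S − Z| = 35.35.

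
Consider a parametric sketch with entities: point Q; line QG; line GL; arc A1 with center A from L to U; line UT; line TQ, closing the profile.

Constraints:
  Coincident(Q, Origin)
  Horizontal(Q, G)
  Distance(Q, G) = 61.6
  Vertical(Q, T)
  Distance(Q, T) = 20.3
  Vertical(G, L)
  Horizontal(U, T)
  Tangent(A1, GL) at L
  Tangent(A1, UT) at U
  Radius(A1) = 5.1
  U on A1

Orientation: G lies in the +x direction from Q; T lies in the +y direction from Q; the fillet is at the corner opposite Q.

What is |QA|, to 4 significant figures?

58.51

Q is at the origin; QG is horizontal with |QG| = 61.6 and G on the +x side, so G = (61.60, 0.000). QT is vertical with |QT| = 20.3 and T on the +y side, so T = (0.000, 20.30). The virtual corner opposite Q is at (61.60, 20.30). The tangent condition forces AL to be normal to GL and the tangent condition forces AU to be normal to UT, with radius 5.1, so the center A sits 5.1 in from both sides at A = (56.50, 15.20). Then |QA| = |A − Q| = 58.51.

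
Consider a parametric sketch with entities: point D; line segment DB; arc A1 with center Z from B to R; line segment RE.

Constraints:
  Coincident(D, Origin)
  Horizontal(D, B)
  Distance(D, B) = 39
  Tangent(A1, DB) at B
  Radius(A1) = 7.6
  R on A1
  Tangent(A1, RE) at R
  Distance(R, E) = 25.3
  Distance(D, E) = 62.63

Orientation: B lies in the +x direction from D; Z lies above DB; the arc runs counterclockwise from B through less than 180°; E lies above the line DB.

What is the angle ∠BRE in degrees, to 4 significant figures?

146.9°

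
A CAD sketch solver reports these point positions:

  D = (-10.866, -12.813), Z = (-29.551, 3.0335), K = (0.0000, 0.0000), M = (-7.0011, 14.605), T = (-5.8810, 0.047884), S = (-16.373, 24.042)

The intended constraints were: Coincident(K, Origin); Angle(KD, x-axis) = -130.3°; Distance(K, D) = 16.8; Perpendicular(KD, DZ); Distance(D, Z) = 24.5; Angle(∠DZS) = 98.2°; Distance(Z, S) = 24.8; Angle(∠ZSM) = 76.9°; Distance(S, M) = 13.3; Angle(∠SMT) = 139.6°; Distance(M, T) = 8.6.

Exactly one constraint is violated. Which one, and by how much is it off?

Distance(M, T) = 8.6 — off by 6.00.

K = (0.00, 0.00) ✓; KD at -130.3° ✓; |KD| = 16.80 ✓; ∠(KD, DZ) = 90.00° ✓; |DZ| = 24.50 ✓; ∠DZS = 98.20° ✓; |ZS| = 24.80 ✓; ∠ZSM = 76.90° ✓; |SM| = 13.30 ✓; ∠SMT = 139.6° ✓; |MT| = 14.60 ✗.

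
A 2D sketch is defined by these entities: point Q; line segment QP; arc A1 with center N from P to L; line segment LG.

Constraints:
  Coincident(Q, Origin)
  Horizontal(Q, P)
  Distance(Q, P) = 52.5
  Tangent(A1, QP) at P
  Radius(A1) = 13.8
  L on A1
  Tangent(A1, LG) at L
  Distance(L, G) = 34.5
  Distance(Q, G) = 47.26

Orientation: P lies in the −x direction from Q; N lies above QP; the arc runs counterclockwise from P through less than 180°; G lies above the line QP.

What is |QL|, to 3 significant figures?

40.7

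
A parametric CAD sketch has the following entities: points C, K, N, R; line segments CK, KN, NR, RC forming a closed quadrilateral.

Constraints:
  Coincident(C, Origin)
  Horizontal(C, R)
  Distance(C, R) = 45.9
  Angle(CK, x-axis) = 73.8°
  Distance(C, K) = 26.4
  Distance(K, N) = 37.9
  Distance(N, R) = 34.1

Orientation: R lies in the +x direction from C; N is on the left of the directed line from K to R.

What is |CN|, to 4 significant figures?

55.84

C is at the origin; CR is horizontal with |CR| = 45.9 and R in +x, so R = (45.9, 0). CK runs at 73.8° with |CK| = 26.4, so K = (7.365, 25.35). N is determined by |KN| = 37.9 and |NR| = 34.1 together: it lies at the intersection of circle(K, 37.9) and circle(R, 34.1). With |KR| = 46.13, the foot of the radical line on KR is 26.03 from K and the perpendicular offset is √(37.9² − 26.03²) = 27.55. Taking the left-of-KR solution: N = (44.25, 34.06).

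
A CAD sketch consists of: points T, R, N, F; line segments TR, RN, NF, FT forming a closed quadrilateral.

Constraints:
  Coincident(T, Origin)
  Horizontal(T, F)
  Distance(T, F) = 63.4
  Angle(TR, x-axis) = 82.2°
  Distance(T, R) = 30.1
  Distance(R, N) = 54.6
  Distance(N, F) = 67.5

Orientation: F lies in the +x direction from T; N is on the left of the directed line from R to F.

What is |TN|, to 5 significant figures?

79.587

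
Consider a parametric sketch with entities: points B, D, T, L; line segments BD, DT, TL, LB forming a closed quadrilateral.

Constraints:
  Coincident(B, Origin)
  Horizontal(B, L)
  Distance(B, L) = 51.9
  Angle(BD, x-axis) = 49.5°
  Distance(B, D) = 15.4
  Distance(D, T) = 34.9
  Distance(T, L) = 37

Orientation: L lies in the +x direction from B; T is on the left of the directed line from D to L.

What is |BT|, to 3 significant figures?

50.1

B is at the origin; BL is horizontal with |BL| = 51.9 and L in +x, so L = (51.9, 0). BD runs at 49.5° with |BD| = 15.4, so D = (10.0, 11.7). T is determined by |DT| = 34.9 and |TL| = 37.0 together: it lies at the intersection of circle(D, 34.9) and circle(L, 37.0). With |DL| = 43.5, the foot of the radical line on DL is 20.0 from D and the perpendicular offset is √(34.9² − 20.0²) = 28.6. Taking the left-of-DL solution: T = (37.0, 33.9).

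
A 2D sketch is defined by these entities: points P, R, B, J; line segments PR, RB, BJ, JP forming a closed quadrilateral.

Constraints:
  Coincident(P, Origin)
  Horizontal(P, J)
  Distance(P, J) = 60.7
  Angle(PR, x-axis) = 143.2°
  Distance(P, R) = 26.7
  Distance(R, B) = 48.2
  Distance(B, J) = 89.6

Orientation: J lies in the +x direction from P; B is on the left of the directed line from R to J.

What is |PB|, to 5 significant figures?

61.405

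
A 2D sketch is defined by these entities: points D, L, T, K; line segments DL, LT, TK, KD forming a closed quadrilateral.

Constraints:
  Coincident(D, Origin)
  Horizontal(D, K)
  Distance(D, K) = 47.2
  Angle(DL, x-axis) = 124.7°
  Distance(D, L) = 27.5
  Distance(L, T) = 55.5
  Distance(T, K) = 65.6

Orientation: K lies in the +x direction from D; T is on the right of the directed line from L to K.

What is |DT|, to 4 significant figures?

34.00

Checks: |LT| = 55.50 ✓; |TK| = 65.60 ✓.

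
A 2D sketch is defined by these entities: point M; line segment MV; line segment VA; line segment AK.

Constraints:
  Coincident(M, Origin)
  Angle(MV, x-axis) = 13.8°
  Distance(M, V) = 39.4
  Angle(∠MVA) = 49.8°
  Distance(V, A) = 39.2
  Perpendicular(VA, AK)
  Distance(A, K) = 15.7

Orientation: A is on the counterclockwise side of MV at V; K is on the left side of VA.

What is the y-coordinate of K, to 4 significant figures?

19.74

M is at the origin; MV runs at 13.8° with length 39.4, so V = 39.4·(cos 13.8°, sin 13.8°) = (38.26, 9.398). ∠MVA = 49.8°, so VA runs at 13.8° + (180° − 49.8°) = 144.0° from the x-axis; with |VA| = 39.2, A = V + 39.2·(cos 144.0°, sin 144.0°) = (6.549, 32.44). The perpendicularity gives AK at right angles to VA; with |AK| = 15.7 on the left of VA, K = A + 15.7·(-0.5878, -0.8090) = (-2.679, 19.74). So K.y = 19.74.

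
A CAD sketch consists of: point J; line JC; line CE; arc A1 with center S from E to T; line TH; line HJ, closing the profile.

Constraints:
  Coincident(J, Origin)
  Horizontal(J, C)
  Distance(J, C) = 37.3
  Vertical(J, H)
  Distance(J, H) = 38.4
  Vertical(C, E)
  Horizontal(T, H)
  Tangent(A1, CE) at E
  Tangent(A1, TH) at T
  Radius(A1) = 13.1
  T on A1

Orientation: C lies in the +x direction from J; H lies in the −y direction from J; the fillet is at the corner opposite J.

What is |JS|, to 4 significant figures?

35.01

JH is vertical with |JH| = 38.4 and H on the −y side, so H = (0.000, -38.40). The virtual corner opposite J is at (37.30, -38.40). Since A1 is tangent to CE there, SE ⟂ CE and tangency of A1 to TH means the radius ST is perpendicular to TH, with radius 13.1, so the center S sits 13.1 in from both sides at S = (24.20, -25.30). Then |JS| = |S − J| = 35.01.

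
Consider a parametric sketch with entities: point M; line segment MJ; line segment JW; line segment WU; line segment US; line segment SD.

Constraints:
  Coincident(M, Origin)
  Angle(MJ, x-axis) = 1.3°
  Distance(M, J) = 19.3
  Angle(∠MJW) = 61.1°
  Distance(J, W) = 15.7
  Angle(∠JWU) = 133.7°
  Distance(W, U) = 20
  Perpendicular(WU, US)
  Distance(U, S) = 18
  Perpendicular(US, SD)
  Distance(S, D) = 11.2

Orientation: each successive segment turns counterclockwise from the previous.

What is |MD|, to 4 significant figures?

1.983

WU is perpendicular to US, so US runs at -103.5°; with |US| = 18.0, S = (-12.25, 1.173). US is perpendicular to SD, so SD runs at -13.50°; with |SD| = 11.2, D = (-1.361, -1.441). Then |MD| = |D − M| = 1.983.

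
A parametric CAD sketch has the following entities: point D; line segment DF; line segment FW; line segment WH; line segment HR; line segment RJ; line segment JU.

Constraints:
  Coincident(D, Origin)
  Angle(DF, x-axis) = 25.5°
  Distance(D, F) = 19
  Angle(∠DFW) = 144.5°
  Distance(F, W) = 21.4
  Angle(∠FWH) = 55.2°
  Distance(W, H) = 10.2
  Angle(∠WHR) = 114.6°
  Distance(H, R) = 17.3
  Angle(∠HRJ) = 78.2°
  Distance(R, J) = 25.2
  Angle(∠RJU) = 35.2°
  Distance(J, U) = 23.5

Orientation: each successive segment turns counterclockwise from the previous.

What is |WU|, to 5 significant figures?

9.3786

D is at the origin; DF runs at 25.5° with length 19.0, so F = (17.149, 8.1797). ∠DFW = 144.5° gives FW at 61.000° from the x-axis; with |FW| = 21.4, W = (27.524, 26.897). ∠FWH = 55.2° gives WH at -174.20° from the x-axis; with |WH| = 10.2, H = (17.376, 25.866). ∠WHR = 114.6° gives HR at -108.80° from the x-axis; with |HR| = 17.3, R = (11.801, 9.4888). ∠HRJ = 78.2° gives RJ at -7.0000° from the x-axis; with |RJ| = 25.2, J = (36.813, 6.4177). ∠RJU = 35.2° gives JU at 137.80° from the x-axis; with |JU| = 23.5, U = (19.404, 22.203). Then |WU| = |U − W| = 9.3786.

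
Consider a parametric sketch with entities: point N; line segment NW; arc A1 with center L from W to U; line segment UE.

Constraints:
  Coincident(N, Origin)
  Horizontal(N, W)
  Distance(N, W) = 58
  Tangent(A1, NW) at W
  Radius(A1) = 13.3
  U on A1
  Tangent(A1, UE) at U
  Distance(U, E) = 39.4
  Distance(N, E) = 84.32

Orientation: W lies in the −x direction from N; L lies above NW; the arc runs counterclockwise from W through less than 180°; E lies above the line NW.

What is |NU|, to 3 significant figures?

50.1

Checks: |LU| = 13.30 ✓; ∠(LU, UE) = 90.00° ✓; |UE| = 39.40 ✓; |NE| = 84.32 ✓.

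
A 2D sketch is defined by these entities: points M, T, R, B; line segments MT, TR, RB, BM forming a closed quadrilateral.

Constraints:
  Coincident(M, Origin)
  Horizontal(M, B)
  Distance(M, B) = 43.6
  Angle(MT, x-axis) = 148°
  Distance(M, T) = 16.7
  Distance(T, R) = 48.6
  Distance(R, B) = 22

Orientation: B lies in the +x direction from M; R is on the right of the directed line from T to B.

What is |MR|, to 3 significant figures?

31.9

M is at the origin; M and B share the same y with |MB| = 43.6 and B in +x, so B = (43.6, 0). MT runs at 148.0° with |MT| = 16.7, so T = (-14.2, 8.85). R is determined by |TR| = 48.6 and |RB| = 22.0 together: it lies at the intersection of circle(T, 48.6) and circle(B, 22.0). With |TB| = 58.4, the foot of the radical line on TB is 45.3 from T and the perpendicular offset is √(48.6² − 45.3²) = 17.6. Taking the right-of-TB solution: R = (27.9, -15.4).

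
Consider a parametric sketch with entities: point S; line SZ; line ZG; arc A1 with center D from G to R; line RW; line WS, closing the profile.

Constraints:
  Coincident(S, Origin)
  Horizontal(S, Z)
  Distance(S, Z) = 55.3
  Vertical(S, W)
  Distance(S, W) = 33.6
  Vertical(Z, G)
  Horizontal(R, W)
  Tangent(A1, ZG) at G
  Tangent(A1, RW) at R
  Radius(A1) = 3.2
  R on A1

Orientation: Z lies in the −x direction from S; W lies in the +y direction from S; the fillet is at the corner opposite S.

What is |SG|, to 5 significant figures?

63.105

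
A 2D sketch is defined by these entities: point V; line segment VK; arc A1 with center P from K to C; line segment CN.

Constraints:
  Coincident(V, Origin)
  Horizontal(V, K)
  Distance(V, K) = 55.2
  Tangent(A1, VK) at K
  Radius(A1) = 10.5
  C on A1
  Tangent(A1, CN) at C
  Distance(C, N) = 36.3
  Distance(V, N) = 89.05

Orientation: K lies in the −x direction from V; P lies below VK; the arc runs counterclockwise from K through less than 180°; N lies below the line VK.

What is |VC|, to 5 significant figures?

64.994

Checks: V = (0.00, 0.00) ✓; |PC| = 10.50 ✓; ∠(PC, CN) = 90.00° ✓; |CN| = 36.30 ✓; |VN| = 89.05 ✓.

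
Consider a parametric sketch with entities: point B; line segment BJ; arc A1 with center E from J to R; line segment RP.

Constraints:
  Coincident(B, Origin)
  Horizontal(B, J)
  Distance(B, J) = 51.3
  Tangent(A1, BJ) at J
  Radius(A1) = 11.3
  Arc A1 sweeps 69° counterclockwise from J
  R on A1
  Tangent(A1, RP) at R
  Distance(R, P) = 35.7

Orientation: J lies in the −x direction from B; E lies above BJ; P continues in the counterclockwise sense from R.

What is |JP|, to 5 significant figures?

46.814

On A1, J sits at bearing -90° from E; a 69° counterclockwise sweep puts R at bearing -21°, so R = E + 11.3·(cos -21°, sin -21°) = (-40.751, 7.2504). Since A1 is tangent to RP there, ER ⟂ RP, so RP runs along (−sin -21°, cos -21°); with |RP| = 35.7, P = (-27.957, 40.579). Then |JP| = |P − J| = 46.814.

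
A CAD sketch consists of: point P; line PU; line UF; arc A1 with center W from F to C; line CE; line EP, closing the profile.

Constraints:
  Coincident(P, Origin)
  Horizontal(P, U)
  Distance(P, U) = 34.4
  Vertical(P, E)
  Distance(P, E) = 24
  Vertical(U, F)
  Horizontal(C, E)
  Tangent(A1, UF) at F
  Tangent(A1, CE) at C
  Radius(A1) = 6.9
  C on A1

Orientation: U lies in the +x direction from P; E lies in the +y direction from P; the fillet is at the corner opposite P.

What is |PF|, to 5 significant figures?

38.416

P is at the origin; PU is horizontal with |PU| = 34.4 and U on the +x side, so U = (34.400, 0.0000). P and E share the same x with |PE| = 24.0 and E on the +y side, so E = (0.0000, 24.000). The virtual corner opposite P is at (34.400, 24.000). The tangent condition forces WF to be normal to UF and tangency of A1 to CE means the radius WC is perpendicular to CE, with radius 6.9, so the center W sits 6.9 in from both sides at W = (27.500, 17.100). That places the tangent points at F = (34.400, 17.100) on UF and C = (27.500, 24.000) on CE. Then |PF| = |F − P| = 38.416.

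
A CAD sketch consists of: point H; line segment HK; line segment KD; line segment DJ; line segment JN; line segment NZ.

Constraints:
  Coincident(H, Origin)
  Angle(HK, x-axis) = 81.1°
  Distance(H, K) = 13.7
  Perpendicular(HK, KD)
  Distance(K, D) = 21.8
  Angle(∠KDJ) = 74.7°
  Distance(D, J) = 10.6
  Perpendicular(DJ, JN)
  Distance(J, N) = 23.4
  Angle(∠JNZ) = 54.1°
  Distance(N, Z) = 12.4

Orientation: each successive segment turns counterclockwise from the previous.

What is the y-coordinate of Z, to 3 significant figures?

18.2

H is at the origin; HK runs at 81.1° with length 13.7, so K = (2.12, 13.5). HK is perpendicular to KD, so KD runs at 171°; with |KD| = 21.8, D = (-19.4, 16.9). ∠KDJ = 74.7° gives DJ at -83.6° from the x-axis; with |DJ| = 10.6, J = (-18.2, 6.37). DJ ⟂ JN, so JN runs at 6.40°; with |JN| = 23.4, N = (5.02, 8.98). ∠JNZ = 54.1° gives NZ at 132° from the x-axis; with |NZ| = 12.4, Z = (-3.33, 18.2). So Z.y = 18.2.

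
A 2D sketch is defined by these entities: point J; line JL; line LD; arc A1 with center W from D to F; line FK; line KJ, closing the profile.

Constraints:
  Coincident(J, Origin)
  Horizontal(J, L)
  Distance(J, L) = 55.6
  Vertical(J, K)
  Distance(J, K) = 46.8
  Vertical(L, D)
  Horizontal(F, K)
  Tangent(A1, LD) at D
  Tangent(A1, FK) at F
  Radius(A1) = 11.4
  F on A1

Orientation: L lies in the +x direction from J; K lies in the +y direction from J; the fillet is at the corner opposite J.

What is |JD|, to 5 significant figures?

65.913

J is at the origin; JL is horizontal with |JL| = 55.6 and L on the +x side, so L = (55.600, 0.0000). J and K share the same x with |JK| = 46.8 and K on the +y side, so K = (0.0000, 46.800). The virtual corner opposite J is at (55.600, 46.800). Since A1 is tangent to LD there, WD ⟂ LD and A1 meets FK tangentially, so WF is at right angles to FK, with radius 11.4, so the center W sits 11.4 in from both sides at W = (44.200, 35.400). That places the tangent points at D = (55.600, 35.400) on LD and F = (44.200, 46.800) on FK. Then |JD| = |D − J| = 65.913.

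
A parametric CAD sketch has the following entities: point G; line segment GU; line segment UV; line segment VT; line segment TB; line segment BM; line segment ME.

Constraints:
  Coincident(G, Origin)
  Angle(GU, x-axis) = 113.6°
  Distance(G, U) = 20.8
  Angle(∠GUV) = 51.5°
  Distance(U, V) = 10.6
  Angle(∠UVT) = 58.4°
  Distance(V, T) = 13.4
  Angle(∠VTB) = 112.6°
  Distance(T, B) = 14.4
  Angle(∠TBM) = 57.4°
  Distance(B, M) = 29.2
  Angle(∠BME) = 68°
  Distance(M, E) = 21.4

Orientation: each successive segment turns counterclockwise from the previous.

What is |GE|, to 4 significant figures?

11.13

G is at the origin; GU runs at 113.6° with length 20.8, so U = (-8.327, 19.06). ∠GUV = 51.5° gives UV at -117.9° from the x-axis; with |UV| = 10.6, V = (-13.29, 9.692). ∠UVT = 58.4° gives VT at 3.700° from the x-axis; with |VT| = 13.4, T = (0.08475, 10.56). ∠VTB = 112.6° gives TB at 71.10° from the x-axis; with |TB| = 14.4, B = (4.749, 24.18). ∠TBM = 57.4° gives BM at -166.3° from the x-axis; with |BM| = 29.2, M = (-23.62, 17.27). ∠BME = 68.0° gives ME at -54.30° from the x-axis; with |ME| = 21.4, E = (-11.13, -0.1135). Then |GE| = |E − G| = 11.13.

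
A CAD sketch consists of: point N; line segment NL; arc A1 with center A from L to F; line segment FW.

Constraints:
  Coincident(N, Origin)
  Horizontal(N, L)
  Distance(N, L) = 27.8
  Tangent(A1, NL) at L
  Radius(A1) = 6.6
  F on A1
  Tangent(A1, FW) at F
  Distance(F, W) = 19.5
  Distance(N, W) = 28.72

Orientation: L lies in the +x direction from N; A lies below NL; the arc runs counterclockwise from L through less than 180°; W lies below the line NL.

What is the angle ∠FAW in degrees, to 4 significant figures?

71.30°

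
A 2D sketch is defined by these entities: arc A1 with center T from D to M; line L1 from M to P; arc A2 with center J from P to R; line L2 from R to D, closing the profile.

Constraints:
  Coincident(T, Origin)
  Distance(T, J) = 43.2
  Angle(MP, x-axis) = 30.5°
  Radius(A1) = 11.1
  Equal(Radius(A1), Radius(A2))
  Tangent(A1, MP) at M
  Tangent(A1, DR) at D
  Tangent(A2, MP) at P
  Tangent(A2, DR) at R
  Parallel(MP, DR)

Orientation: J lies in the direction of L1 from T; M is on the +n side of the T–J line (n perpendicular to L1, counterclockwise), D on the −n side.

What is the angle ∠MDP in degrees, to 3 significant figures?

62.8°

The slot axis is L1's direction at 30.5°, so u = (cos 30.5°, sin 30.5°) = (0.862, 0.508) and n = (−sin 30.5°, cos 30.5°) = (-0.508, 0.862). T is at the origin and J lies 43.2 along u from T, so J = 43.2·u = (37.2, 21.9). Tangency of A1 to both parallel lines with radius 11.1 puts M and D at T ± 11.1·n: M = (-5.63, 9.56), D = (5.63, -9.56). Equal radii place P and R the same way about J: P = J + 11.1·n = (31.6, 31.5), R = J − 11.1·n = (42.9, 12.4). Then cos ∠MDP = DM·DP / (|DM||DP|), giving 62.8°.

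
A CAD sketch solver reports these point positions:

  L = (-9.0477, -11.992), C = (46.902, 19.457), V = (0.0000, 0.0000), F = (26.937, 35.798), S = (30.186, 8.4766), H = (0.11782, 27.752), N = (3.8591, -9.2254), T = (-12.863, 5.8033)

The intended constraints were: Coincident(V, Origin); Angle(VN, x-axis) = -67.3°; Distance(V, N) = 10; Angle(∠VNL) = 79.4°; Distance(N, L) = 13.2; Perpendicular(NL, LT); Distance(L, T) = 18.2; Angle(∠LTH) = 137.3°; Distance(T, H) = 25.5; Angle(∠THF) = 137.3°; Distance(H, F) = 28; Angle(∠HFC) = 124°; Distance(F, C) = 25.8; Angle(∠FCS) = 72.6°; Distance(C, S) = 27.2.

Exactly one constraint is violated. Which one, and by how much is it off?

Distance(C, S) = 27.2 — off by 7.20.

V = (0.00, 0.00) ✓; VN at -67.30° ✓; |VN| = 10.00 ✓; ∠VNL = 79.40° ✓; |NL| = 13.20 ✓; ∠(NL, LT) = 90.00° ✓; |LT| = 18.20 ✓; ∠LTH = 137.3° ✓; |TH| = 25.50 ✓; ∠THF = 137.3° ✓; |HF| = 28.00 ✓; ∠HFC = 124.0° ✓; |FC| = 25.80 ✓; ∠FCS = 72.60° ✓; |CS| = 20.00 ✗.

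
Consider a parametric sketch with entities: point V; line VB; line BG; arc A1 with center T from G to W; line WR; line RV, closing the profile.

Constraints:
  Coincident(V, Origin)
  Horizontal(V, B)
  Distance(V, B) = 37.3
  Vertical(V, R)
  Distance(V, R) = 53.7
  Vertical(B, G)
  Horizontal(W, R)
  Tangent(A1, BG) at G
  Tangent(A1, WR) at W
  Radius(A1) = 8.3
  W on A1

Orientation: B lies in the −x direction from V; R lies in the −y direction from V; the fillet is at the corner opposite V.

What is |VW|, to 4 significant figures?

61.03

The virtual corner opposite V is at (-37.30, -53.70). Tangency of A1 to BG means the radius TG is perpendicular to BG and the tangent condition forces TW to be normal to WR, with radius 8.3, so the center T sits 8.3 in from both sides at T = (-29.00, -45.40). That places the tangent points at G = (-37.30, -45.40) on BG and W = (-29.00, -53.70) on WR. Then |VW| = |W − V| = 61.03.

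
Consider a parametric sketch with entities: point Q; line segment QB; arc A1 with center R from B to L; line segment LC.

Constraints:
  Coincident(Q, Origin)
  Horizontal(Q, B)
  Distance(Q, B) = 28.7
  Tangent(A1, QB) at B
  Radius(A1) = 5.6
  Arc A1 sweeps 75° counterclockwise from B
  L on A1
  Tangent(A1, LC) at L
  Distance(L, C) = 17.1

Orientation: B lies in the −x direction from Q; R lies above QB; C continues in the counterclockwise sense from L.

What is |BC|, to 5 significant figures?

22.889

Q is at the origin; Q and B share the same y with |QB| = 28.7 and B on the −x side, so B = (-28.700, 0.0000). The tangent condition forces RB to be normal to QB, so R = B + (0, 5.6) = (-28.700, 5.6000). On A1, B sits at bearing -90° from R; a 75° counterclockwise sweep puts L at bearing -15°, so L = R + 5.6·(cos -15°, sin -15°) = (-23.291, 4.1506). Since A1 is tangent to LC there, RL ⟂ LC, so LC runs along (−sin -15°, cos -15°); with |LC| = 17.1, C = (-18.865, 20.668). Then |BC| = |C − B| = 22.889.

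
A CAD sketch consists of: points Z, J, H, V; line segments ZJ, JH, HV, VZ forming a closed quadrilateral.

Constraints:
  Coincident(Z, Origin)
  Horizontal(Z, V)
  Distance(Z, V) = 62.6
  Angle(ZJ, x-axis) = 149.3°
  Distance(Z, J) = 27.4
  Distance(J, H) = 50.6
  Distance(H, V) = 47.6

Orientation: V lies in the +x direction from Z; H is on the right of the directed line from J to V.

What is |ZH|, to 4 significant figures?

23.42

Checks: Z.y = 0.00, V.y = 0.00 ✓; |JH| = 50.60 ✓; |HV| = 47.60 ✓.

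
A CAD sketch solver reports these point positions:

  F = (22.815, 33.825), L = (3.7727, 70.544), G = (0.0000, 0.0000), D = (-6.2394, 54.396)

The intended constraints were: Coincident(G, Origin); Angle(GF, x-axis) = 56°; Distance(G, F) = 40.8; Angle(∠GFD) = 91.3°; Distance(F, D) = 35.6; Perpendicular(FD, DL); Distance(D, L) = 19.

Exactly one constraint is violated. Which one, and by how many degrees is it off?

Perpendicular(FD, DL) — off by 3.50°.

G = (0.00, 0.00) ✓; GF at 56.00° ✓; |GF| = 40.80 ✓; ∠GFD = 91.30° ✓; |FD| = 35.60 ✓; ∠(FD, DL) = 86.50° ✗; |DL| = 19.00 ✓.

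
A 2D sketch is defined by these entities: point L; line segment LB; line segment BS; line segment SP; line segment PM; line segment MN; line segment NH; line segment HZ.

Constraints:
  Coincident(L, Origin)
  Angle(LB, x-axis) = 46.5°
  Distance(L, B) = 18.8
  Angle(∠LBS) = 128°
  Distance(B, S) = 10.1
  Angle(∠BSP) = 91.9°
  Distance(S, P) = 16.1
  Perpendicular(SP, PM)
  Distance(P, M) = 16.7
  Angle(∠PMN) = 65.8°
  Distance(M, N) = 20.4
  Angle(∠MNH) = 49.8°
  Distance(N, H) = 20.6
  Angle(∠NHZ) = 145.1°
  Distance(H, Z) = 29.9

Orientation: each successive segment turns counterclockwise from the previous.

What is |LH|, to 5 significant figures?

22.803

L is at the origin; LB runs at 46.5° with length 18.8, so B = (12.941, 13.637). ∠LBS = 128.0° gives BS at 98.500° from the x-axis; with |BS| = 10.1, S = (11.448, 23.626). ∠BSP = 91.9° gives SP at -173.40° from the x-axis; with |SP| = 16.1, P = (-4.5451, 21.776). SP is perpendicular to PM, so PM runs at -83.400°; with |PM| = 16.7, M = (-2.6257, 5.1863). ∠PMN = 65.8° gives MN at 30.800° from the x-axis; with |MN| = 20.4, N = (14.897, 15.632). ∠MNH = 49.8° gives NH at 161.00° from the x-axis; with |NH| = 20.6, H = (-4.5806, 22.339). Then |LH| = |H − L| = 22.803.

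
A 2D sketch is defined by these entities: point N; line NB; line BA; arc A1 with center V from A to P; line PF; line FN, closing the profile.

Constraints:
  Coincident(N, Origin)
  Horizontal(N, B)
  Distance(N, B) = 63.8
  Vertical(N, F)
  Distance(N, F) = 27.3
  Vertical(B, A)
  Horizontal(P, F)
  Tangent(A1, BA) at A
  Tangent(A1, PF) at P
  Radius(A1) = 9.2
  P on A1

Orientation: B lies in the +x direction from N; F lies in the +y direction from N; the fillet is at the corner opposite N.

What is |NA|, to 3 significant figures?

66.3

The virtual corner opposite N is at (63.8, 27.3). Tangency of A1 to BA means the radius VA is perpendicular to BA and tangency of A1 to PF means the radius VP is perpendicular to PF, with radius 9.2, so the center V sits 9.2 in from both sides at V = (54.6, 18.1). That places the tangent points at A = (63.8, 18.1) on BA and P = (54.6, 27.3) on PF. Then |NA| = |A − N| = 66.3.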